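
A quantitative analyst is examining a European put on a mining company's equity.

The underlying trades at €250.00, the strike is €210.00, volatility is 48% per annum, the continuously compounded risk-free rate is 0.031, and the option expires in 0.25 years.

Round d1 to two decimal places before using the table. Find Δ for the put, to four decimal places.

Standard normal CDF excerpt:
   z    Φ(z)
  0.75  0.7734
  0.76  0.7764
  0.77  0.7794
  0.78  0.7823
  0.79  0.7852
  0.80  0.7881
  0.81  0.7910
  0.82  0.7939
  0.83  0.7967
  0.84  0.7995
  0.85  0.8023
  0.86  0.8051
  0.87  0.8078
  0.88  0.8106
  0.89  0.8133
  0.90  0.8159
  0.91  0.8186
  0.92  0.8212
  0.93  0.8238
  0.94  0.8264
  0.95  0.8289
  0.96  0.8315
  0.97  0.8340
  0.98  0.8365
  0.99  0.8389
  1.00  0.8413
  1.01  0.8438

-0.1894

T = 0.25;  σ√T = 0.2400
ln(S/K) + (r + σ²/2)T = ln(250/210) + (0.031 + 0.48²/2)·0.25 = 0.1744 + 0.0365 = 0.2109
d₁ = 0.2109 / 0.2400 = 0.8788 ⇒ 0.88
N(d₁) = N(0.88) = 0.8106
Δ_put = N(d₁) − 1 = 0.8106 − 1 = -0.1894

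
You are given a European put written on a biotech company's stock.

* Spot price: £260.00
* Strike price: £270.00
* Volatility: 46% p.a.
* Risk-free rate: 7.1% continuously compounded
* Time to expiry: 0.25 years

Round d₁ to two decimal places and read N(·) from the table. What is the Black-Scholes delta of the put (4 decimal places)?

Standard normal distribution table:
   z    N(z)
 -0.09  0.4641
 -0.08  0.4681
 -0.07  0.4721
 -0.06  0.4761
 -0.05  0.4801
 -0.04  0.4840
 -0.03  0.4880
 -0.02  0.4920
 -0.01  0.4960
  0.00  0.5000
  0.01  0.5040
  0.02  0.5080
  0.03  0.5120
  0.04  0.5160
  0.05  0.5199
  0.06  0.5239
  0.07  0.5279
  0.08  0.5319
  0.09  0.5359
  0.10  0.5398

σ√T = 0.46·√0.25 = 0.2300
d₁ = [ln(260/270) + (0.071 + ½·0.46²)·0.25] / (σ√T) = (-0.0377 + 0.0442) / 0.2300 = 0.0281 ≈ 0.03
N(d₁) = N(0.03) = 0.5120
Δ_put = N(d₁) − 1 = 0.5120 − 1 = -0.4880

-0.4880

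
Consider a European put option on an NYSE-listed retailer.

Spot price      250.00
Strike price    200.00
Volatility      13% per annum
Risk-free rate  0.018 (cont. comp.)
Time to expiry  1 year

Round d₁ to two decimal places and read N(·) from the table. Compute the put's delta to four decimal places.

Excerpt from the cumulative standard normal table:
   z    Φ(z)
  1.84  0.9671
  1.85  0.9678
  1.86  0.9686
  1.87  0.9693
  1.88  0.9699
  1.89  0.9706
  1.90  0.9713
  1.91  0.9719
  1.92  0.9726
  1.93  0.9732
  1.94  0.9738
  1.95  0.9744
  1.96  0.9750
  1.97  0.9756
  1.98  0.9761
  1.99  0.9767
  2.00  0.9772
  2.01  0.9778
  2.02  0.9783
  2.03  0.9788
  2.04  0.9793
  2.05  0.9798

-0.0274

T = 1;  σ√T = 0.1300
d₁ = [ln(250/200) + (0.018 + 0.13²/2)·1] / 0.1300 = [0.2231 + 0.0265] / 0.1300 = 1.9200 which rounds to 1.92
N(d₁) = N(1.92) = 0.9726
Δ_put = N(d₁) − 1 = 0.9726 − 1 = -0.0274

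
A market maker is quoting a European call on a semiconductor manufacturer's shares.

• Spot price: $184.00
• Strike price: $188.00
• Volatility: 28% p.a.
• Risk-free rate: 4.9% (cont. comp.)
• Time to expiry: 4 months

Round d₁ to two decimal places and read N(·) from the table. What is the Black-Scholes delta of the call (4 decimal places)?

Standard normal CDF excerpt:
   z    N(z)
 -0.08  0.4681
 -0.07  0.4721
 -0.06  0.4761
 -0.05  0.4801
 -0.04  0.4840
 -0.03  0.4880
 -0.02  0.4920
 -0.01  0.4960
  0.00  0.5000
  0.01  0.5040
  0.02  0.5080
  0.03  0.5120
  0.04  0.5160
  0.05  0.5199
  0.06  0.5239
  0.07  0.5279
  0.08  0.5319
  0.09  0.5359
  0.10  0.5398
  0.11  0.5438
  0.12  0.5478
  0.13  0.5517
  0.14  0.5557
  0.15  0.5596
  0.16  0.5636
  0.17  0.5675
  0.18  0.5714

T = 0.3333;  σ√T = 0.1617
ln(S/K) + (r + σ²/2)T = ln(184/188) + (0.049 + 0.28²/2)·0.3333 = -0.0215 + 0.0294 = 0.0079
d₁ = 0.0079 / 0.1617 = 0.0488 → 0.05
N(d₁) = N(0.05) = 0.5199
Δ_call = N(d₁) = 0.5199

0.5199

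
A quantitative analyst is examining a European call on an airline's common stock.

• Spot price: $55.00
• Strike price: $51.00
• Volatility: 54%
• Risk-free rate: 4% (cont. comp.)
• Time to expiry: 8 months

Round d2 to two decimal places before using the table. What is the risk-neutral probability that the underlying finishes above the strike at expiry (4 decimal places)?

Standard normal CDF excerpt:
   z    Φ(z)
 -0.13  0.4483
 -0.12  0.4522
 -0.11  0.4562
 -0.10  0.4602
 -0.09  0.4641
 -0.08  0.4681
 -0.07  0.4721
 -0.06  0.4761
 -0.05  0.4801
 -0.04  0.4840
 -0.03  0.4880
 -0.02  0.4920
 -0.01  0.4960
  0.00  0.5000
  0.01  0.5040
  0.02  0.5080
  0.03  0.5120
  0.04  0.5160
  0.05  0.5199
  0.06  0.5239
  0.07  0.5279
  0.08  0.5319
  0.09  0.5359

T = 0.6667;  σ√T = 0.4409
d₁ = [ln(55/51) + (0.04 + ½·0.54²)·0.6667] / (σ√T) = (0.0755 + 0.1239) / 0.4409 = 0.4522 → 0.45
d₂ = 0.4522 − 0.4409 = 0.0113 → 0.01
Pr(exercise) under Q = N(d₂) = 0.5040

0.5040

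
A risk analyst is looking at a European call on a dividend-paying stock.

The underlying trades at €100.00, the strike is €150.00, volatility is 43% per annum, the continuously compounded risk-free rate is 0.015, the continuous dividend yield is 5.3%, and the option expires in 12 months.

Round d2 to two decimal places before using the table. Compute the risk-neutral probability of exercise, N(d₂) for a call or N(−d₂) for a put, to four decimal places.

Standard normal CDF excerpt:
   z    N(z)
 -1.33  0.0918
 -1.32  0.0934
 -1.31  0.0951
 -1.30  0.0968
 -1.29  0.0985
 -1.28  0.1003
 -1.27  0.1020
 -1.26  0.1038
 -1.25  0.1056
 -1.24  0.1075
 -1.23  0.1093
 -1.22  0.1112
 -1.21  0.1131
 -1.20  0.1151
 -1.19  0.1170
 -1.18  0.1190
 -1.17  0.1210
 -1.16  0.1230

0.1056

T = 1;  σ√T = 0.4300
d₁ = [ln(100/150) + (0.015 − 0.053 + 0.43²/2)·1] / 0.4300 = [-0.4055 + 0.0544] / 0.4300 = -0.8163 which rounds to -0.82
d₂ = d₁ − σ√T = -0.8163 − 0.4300 = -1.2463 which rounds to -1.25
Risk-neutral Pr[S_T > K] = N(d₂) = N(-1.25) = 0.1056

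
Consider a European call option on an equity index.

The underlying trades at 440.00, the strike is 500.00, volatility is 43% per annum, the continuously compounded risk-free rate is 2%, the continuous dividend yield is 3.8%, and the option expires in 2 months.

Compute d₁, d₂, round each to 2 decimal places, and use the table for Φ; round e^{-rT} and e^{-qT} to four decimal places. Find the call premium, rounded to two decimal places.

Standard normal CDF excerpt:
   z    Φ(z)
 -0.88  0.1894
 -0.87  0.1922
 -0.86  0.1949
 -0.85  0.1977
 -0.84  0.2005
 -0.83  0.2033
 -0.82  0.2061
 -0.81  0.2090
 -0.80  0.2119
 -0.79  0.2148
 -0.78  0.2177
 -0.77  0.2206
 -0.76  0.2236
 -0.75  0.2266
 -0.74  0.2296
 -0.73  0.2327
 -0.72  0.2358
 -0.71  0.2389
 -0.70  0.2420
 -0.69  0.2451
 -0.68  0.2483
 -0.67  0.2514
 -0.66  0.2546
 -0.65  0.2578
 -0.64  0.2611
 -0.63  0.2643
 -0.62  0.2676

10.00

T = 0.1667;  σ√T = 0.1755
d₁ = [ln(440/500) + (0.02 − 0.038 + 0.43²/2)·0.1667] / 0.1755 = [-0.1278 + 0.0124] / 0.1755 = -0.6575 → -0.66
d₂ = d₁ − σ√T = -0.6575 − 0.1755 = -0.8331 → -0.83
exp(−qT) = exp(−0.038·0.1667) = 0.9937;  exp(−rT) = exp(−0.02·0.1667) = 0.9967
N(d₁) = N(-0.66) = 0.2546;  N(d₂) = N(-0.83) = 0.2033
C = 440·0.9937·0.2546 − 500·0.9967·0.2033 = 111.3182 − 101.3146 = 10.0037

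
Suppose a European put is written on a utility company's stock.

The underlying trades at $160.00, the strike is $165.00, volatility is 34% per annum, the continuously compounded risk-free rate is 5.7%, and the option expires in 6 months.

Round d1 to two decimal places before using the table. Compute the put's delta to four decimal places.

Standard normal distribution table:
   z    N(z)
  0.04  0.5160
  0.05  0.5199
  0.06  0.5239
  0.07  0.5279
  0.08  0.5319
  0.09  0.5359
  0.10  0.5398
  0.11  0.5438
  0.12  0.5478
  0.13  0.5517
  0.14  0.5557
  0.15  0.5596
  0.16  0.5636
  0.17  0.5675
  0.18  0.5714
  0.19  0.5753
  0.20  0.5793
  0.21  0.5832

-0.4562

σ√T = 0.34 × 0.7071 = 0.2404
d₁ = [ln(160/165) + (0.057 + 0.34²/2)·0.5] / 0.2404 = [-0.0308 + 0.0574] / 0.2404 = 0.1108 ⇒ 0.11
N(d₁) = N(0.11) = 0.5438
Δ_put = N(d₁) − 1 = 0.5438 − 1 = -0.4562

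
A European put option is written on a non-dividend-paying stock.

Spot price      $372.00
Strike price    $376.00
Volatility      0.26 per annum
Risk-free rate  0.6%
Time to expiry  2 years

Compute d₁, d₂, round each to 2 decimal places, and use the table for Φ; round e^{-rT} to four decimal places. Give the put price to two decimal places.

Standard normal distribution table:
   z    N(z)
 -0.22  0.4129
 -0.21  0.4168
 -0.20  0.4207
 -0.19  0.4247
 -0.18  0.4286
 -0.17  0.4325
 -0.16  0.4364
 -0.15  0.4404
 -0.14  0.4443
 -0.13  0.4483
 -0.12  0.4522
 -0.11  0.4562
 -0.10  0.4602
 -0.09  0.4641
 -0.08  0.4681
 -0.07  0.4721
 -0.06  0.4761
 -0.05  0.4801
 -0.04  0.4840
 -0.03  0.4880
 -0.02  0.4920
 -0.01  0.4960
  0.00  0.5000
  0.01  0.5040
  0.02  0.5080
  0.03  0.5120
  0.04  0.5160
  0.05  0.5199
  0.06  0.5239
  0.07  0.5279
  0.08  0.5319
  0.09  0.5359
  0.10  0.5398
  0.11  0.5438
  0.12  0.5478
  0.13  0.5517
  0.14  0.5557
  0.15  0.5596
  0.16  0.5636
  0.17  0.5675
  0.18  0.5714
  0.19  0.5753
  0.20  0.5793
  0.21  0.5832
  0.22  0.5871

$54.30

T = 2;  σ√T = 0.3677
d₁ = [ln(372/376) + (0.006 + 0.26²/2)·2] / 0.3677 = [-0.0107 + 0.0796] / 0.3677 = 0.1874 → 0.19
d₂ = d₁ − σ√T = 0.1874 − 0.3677 = -0.1803 → -0.18
e^(−rT) = e^(−0.006·2) = 0.9881
N(−d₂) = N(0.18) = 0.5714;  N(−d₁) = N(-0.19) = 0.4247
P = 376·0.9881·0.5714 − 372·0.4247 = 212.2897 − 157.9884 = 54.3013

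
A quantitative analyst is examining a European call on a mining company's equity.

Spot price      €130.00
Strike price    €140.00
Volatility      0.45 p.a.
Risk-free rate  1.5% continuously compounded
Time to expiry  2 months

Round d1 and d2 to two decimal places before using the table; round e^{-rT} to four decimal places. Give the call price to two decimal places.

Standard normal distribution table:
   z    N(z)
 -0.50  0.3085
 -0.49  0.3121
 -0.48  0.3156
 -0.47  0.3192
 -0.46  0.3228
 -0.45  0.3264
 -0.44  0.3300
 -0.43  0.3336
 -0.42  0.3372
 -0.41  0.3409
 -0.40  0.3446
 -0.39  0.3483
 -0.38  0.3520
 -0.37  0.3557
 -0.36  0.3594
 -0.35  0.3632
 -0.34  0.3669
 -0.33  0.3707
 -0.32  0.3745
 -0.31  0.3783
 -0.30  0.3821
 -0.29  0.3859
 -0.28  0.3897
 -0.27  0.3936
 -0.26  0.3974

€5.60

σ√T = 0.45 × 0.4082 = 0.1837
d₁ = [ln(130/140) + (0.015 + 0.45²/2)·0.1667] / 0.1837 = [-0.0741 + 0.0194] / 0.1837 = -0.2979 which rounds to -0.30
d₂ = d₁ − σ√T = -0.2979 − 0.1837 = -0.4816 which rounds to -0.48
e^(−rT) = e^(−0.015·0.1667) = 0.9975
C = 130·N(-0.30) − 140·0.9975·N(-0.48) = 130·0.3821 − 140·0.9975·0.3156 = 49.6730 − 44.0735 = 5.5995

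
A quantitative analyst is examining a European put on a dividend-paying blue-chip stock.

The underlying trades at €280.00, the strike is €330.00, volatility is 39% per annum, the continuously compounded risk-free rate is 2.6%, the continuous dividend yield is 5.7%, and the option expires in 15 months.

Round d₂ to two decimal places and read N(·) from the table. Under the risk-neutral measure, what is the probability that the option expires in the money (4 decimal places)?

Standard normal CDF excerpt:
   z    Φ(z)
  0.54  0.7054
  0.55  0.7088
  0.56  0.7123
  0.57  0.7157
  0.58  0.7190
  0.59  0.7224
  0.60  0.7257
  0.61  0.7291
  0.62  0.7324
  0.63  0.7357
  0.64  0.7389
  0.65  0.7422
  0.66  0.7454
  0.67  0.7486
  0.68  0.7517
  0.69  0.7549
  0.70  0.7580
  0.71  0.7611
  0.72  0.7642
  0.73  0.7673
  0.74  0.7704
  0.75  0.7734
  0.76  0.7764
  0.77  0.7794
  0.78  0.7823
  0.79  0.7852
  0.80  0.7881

σ√T = 0.39·√1.25 = 0.4360
d₁ = [ln(280/330) + (0.026 − 0.057 + 0.39²/2)·1.25] / 0.4360 = [-0.1643 + 0.0563] / 0.4360 = -0.2477 → -0.25
d₂ = d₁ − σ√T = -0.2477 − 0.4360 = -0.6837 → -0.68
Risk-neutral Pr[S_T < K] = N(−d₂) = N(0.68) = 0.7517

0.7517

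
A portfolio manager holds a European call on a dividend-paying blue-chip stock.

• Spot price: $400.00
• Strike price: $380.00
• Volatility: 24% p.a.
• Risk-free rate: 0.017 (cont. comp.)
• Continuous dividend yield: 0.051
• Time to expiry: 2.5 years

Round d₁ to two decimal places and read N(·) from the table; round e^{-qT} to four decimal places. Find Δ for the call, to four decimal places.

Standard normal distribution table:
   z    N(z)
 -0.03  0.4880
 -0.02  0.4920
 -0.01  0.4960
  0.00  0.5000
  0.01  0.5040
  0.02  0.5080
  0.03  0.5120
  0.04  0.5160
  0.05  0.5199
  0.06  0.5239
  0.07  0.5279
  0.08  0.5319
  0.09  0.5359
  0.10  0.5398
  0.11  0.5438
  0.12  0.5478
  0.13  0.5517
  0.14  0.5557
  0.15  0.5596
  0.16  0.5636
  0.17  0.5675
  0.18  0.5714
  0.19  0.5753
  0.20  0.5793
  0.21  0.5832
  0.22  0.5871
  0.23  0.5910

0.4752

σ√T = 0.24·√2.5 = 0.3795
d₁ = [ln(400/380) + (0.017 − 0.051 + 0.24²/2)·2.5] / 0.3795 = [0.0513 − 0.0130] / 0.3795 = 0.1009 ≈ 0.10
N(d₁) = N(0.10) = 0.5398
Δ_call = exp(−qT)·N(d₁) = 0.8803·0.5398 = 0.4752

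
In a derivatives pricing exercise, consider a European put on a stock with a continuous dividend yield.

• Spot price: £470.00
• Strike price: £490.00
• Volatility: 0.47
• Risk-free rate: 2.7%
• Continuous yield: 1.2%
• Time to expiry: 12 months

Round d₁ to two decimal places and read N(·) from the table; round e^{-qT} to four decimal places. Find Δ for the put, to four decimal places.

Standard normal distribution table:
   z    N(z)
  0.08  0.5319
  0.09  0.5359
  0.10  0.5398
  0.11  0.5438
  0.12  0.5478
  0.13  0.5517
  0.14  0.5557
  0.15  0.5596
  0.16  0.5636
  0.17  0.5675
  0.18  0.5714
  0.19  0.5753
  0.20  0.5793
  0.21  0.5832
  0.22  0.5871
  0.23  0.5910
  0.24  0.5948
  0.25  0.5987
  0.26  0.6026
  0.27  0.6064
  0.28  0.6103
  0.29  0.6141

-0.4235

T = 1;  σ√T = 0.4700
d₁ = [ln(470/490) + (0.027 − 0.012 + 0.47²/2)·1] / 0.4700 = [-0.0417 + 0.1255] / 0.4700 = 0.1782 which rounds to 0.18
N(d₁) = N(0.18) = 0.5714
Δ_put = exp(−qT)·(N(d₁) − 1) = 0.9881·(0.5714 − 1) = -0.4235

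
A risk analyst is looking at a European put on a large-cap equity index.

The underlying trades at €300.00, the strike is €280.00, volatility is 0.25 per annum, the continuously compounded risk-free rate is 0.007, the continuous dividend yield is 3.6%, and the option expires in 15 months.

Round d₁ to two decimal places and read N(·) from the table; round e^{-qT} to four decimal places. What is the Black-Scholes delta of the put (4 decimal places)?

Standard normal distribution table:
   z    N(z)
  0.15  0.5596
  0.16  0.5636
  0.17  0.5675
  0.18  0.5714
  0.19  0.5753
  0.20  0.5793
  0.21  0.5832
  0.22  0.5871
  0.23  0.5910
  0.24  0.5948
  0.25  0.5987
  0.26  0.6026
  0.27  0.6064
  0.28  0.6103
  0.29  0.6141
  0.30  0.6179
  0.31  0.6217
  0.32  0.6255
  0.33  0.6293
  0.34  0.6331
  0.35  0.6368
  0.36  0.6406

T = 1.25;  σ√T = 0.2795
d₁ = [ln(300/280) + (0.007 − 0.036 + 0.25²/2)·1.25] / 0.2795 = [0.0690 + 0.0028] / 0.2795 = 0.2569 ⇒ 0.26
N(d₁) = N(0.26) = 0.6026
Δ_put = exp(−qT)·(N(d₁) − 1) = 0.9560·(0.6026 − 1) = -0.3799

-0.3799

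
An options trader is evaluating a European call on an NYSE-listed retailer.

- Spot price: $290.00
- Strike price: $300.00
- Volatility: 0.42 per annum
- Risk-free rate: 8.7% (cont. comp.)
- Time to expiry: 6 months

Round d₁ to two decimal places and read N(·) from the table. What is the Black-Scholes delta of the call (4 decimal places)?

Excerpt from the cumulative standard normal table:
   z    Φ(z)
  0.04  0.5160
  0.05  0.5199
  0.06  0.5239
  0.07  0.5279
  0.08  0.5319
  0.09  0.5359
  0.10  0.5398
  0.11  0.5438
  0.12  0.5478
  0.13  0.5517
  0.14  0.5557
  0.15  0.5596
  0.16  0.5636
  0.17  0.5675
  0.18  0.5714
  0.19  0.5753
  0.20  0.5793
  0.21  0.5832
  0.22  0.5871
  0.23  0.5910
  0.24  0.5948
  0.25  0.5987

σ√T = 0.42 × 0.7071 = 0.2970
d₁ = [ln(290/300) + (0.087 + ½·0.42²)·0.5] / (σ√T) = (-0.0339 + 0.0876) / 0.2970 = 0.1808 which rounds to 0.18
N(d₁) = N(0.18) = 0.5714
Δ_call = N(d₁) = 0.5714

0.5714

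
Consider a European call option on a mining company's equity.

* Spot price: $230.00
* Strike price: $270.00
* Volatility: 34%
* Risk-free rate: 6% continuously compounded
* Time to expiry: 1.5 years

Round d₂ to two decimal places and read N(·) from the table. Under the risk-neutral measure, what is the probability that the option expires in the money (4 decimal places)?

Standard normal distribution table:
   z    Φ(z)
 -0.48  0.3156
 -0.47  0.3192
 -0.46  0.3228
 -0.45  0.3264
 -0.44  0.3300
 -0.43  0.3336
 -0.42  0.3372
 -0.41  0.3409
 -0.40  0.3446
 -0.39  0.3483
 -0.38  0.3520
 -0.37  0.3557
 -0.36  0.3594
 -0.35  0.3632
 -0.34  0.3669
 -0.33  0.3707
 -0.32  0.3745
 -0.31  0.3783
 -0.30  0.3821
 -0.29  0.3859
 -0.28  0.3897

σ√T = 0.34 × 1.2247 = 0.4164
d₁ = [ln(230/270) + (0.06 + ½·0.34²)·1.5] / (σ√T) = (-0.1603 + 0.1767) / 0.4164 = 0.0393 ≈ 0.04
d₂ = 0.0393 − 0.4164 = -0.3771 ≈ -0.38
Pr(exercise) under Q = N(d₂) = 0.3520

0.3520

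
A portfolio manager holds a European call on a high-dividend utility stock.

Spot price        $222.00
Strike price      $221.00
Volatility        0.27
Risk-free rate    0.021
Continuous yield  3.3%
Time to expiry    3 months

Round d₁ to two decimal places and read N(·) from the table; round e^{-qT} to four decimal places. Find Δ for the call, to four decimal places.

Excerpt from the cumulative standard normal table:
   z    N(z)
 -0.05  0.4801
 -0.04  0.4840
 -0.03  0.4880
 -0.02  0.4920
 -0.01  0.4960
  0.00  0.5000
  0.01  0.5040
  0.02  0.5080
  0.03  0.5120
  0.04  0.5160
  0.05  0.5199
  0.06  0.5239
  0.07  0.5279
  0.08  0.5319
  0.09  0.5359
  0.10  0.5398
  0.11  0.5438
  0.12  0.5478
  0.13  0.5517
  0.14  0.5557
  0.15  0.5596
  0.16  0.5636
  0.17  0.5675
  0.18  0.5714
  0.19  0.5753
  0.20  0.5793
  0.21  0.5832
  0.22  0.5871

σ√T = 0.27·√0.25 = 0.1350
d₁ = [ln(222/221) + (0.021 − 0.033 + 0.27²/2)·0.25] / 0.1350 = [0.0045 + 0.0061] / 0.1350 = 0.0787 ⇒ 0.08
N(d₁) = N(0.08) = 0.5319
Δ_call = e^(−qT)·N(d₁) = 0.9918·0.5319 = 0.5275

0.5275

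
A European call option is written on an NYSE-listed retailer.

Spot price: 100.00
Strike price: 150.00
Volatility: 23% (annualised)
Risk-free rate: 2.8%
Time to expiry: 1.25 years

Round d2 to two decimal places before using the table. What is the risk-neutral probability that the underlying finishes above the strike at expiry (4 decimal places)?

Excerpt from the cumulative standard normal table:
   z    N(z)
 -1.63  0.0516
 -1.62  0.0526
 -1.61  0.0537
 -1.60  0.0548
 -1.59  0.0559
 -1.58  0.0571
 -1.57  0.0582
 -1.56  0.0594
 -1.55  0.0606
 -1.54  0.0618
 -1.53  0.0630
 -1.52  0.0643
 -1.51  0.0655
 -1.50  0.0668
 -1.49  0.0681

σ√T = 0.23·√1.25 = 0.2571
d₁ = [ln(100/150) + (0.028 + 0.23²/2)·1.25] / 0.2571 = [-0.4055 + 0.0681] / 0.2571 = -1.3121 ⇒ -1.31
d₂ = d₁ − σ√T = -1.3121 − 0.2571 = -1.5692 ⇒ -1.57
Pr(exercise) under Q = N(d₂) = 0.0582

0.0582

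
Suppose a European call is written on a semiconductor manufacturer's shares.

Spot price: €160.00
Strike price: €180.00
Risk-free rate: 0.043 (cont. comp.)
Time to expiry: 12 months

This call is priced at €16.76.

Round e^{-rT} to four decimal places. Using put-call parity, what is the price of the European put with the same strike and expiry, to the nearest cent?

e^(−rT) = e^(−0.043·1) = 0.9579
Put-call parity: C − P = S − K·e^(−rT) = 160 − 180·0.9579 = 160 − 172.4220 = -12.4220
P = C − (C − P) = 16.76 − (-12.4220) = 29.1820

€29.18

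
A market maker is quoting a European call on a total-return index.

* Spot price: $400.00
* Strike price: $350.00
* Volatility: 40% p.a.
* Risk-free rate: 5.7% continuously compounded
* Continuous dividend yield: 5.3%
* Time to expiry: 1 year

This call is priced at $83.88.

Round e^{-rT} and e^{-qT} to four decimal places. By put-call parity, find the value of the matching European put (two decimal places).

e^(−qT) = e^(−0.053·1) = 0.9484;  e^(−rT) = e^(−0.057·1) = 0.9446
Put-call parity: C − P = S·e^(−qT) − K·e^(−rT) = 400·0.9484 − 350·0.9446 = 379.3600 − 330.6100 = 48.7500
P = C − (C − P) = 83.88 − (48.7500) = 35.1300

$35.13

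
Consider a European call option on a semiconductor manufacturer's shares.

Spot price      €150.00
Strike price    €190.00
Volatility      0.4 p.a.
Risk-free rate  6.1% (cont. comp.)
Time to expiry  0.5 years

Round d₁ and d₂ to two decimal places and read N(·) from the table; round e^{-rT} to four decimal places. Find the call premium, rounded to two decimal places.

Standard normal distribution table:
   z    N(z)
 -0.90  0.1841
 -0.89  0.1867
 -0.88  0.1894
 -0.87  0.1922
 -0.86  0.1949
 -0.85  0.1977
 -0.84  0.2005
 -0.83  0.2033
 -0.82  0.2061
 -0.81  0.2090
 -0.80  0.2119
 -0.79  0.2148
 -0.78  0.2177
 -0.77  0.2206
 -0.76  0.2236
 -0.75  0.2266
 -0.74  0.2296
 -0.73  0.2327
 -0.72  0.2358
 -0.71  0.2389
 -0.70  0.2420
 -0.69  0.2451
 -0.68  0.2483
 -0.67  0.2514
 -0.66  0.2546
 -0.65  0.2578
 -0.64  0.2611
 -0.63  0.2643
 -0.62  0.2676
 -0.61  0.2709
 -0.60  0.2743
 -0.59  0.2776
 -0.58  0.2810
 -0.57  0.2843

σ√T = 0.4·√0.5 = 0.2828
ln(S/K) + (r + σ²/2)T = ln(150/190) + (0.061 + 0.4²/2)·0.5 = -0.2364 + 0.0705 = -0.1659
d₁ = -0.1659 / 0.2828 = -0.5865 ≈ -0.59
d₂ = d₁ − σ√T = -0.5865 − 0.2828 = -0.8693 ≈ -0.87
e^(−rT) = e^(−0.061·0.5) = 0.9700
C = 150·N(-0.59) − 190·0.9700·N(-0.87) = 150·0.2776 − 190·0.9700·0.1922 = 41.6400 − 35.4225 = 6.2175

€6.22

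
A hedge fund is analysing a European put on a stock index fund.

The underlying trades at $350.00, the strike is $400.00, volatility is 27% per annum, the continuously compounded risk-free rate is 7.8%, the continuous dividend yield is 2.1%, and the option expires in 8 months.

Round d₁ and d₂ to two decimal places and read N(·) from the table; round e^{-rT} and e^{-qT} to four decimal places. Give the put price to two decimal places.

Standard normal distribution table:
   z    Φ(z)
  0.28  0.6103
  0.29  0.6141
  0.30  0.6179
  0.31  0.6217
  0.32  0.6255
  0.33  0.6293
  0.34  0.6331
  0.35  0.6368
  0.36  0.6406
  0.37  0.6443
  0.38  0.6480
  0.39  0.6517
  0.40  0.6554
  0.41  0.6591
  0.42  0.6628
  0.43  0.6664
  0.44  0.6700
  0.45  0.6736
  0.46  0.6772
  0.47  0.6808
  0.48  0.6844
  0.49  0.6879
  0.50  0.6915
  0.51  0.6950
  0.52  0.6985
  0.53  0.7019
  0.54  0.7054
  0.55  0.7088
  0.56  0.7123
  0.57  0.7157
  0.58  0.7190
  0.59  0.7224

σ√T = 0.27 × 0.8165 = 0.2205
d₁ = [ln(350/400) + (0.078 − 0.021 + 0.27²/2)·0.6667] / 0.2205 = [-0.1335 + 0.0623] / 0.2205 = -0.3231 ≈ -0.32
d₂ = d₁ − σ√T = -0.3231 − 0.2205 = -0.5436 ≈ -0.54
e^(−qT) = e^(−0.021·0.6667) = 0.9861;  e^(−rT) = e^(−0.078·0.6667) = 0.9493
N(−d₂) = N(0.54) = 0.7054;  N(−d₁) = N(0.32) = 0.6255
P = 400·0.9493·0.7054 − 350·0.9861·0.6255 = 267.8545 − 215.8819 = 51.9725

$51.97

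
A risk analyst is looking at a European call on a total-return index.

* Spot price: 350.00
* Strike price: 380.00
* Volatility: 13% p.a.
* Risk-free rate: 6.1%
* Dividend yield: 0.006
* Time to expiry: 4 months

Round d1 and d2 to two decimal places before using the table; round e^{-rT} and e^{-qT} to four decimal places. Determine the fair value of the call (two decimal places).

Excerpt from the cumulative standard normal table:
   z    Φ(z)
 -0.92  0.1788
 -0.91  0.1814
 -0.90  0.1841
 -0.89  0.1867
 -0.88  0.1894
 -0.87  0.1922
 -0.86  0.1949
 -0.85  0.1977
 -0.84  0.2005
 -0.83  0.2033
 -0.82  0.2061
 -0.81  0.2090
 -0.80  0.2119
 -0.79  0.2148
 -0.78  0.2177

σ√T = 0.13·√0.3333 = 0.0751
ln(S/K) + (r − q + σ²/2)T = ln(350/380) + (0.061 − 0.006 + 0.13²/2)·0.3333 = -0.0822 + 0.0212 = -0.0611
d₁ = -0.0611 / 0.0751 = -0.8139 which rounds to -0.81
d₂ = d₁ − σ√T = -0.8139 − 0.0751 = -0.8890 which rounds to -0.89
e^(−qT) = e^(−0.006·0.3333) = 0.9980;  e^(−rT) = e^(−0.061·0.3333) = 0.9799
N(d₁) = N(-0.81) = 0.2090;  N(d₂) = N(-0.89) = 0.1867
C = 350·0.9980·0.2090 − 380·0.9799·0.1867 = 73.0037 − 69.5200 = 3.4837

3.48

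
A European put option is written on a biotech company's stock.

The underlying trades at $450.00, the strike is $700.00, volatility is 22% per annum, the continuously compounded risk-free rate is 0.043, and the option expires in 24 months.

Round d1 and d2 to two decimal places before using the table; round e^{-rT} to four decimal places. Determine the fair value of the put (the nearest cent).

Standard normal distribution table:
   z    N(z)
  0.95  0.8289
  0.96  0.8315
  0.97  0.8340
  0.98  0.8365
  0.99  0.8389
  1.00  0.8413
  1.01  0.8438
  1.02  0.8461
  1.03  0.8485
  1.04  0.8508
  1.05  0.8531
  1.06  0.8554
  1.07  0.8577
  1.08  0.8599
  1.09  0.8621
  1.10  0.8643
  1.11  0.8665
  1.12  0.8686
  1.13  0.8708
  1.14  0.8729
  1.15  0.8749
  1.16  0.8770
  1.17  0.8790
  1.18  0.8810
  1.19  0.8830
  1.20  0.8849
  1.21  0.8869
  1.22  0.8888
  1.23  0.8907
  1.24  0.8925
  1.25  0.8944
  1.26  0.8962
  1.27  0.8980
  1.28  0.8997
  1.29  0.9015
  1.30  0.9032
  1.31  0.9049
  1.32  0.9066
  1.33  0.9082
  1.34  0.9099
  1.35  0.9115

$202.64

σ√T = 0.22 × 1.4142 = 0.3111
d₁ = [ln(450/700) + (0.043 + 0.22²/2)·2] / 0.3111 = [-0.4418 + 0.1344] / 0.3111 = -0.9881 → -0.99
d₂ = d₁ − σ√T = -0.9881 − 0.3111 = -1.2993 → -1.30
e^(−rT) = e^(−0.043·2) = 0.9176
P = 700·0.9176·N(1.30) − 450·N(0.99) = 700·0.9176·0.9032 − 450·0.8389 = 580.1434 − 377.5050 = 202.6384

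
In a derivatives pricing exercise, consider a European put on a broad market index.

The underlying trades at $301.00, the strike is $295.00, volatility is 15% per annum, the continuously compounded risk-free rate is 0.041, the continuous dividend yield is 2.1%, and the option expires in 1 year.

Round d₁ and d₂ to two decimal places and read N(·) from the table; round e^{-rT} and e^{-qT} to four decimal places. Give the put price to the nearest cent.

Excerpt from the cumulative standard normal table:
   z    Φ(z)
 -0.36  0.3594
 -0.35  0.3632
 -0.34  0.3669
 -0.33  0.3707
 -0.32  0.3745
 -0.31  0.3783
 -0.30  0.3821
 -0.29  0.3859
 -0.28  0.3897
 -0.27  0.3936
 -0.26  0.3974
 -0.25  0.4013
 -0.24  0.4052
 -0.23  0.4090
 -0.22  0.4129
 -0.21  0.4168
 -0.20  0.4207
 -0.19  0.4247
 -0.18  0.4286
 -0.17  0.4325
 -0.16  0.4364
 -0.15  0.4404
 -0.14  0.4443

$12.11

σ√T = 0.15 × 1.0000 = 0.1500
d₁ = [ln(301/295) + (0.041 − 0.021 + 0.15²/2)·1] / 0.1500 = [0.0201 + 0.0312] / 0.1500 = 0.3426 which rounds to 0.34
d₂ = d₁ − σ√T = 0.3426 − 0.1500 = 0.1926 which rounds to 0.19
exp(−qT) = exp(−0.021·1) = 0.9792;  exp(−rT) = exp(−0.041·1) = 0.9598
N(−d₂) = N(-0.19) = 0.4247;  N(−d₁) = N(-0.34) = 0.3669
P = 295·0.9598·0.4247 − 301·0.9792·0.3669 = 120.2500 − 108.1398 = 12.1102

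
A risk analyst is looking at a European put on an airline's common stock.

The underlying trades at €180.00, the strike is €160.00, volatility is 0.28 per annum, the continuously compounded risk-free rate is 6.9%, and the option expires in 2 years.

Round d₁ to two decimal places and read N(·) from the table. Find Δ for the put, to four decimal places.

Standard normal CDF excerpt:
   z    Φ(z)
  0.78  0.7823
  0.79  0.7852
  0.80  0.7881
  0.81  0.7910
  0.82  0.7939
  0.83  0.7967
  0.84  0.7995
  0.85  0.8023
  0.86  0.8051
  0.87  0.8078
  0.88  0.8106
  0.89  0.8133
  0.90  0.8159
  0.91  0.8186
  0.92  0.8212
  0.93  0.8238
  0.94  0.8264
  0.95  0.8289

-0.2005

σ√T = 0.28·√2 = 0.3960
d₁ = [ln(180/160) + (0.069 + 0.28²/2)·2] / 0.3960 = [0.1178 + 0.2164] / 0.3960 = 0.8439 ⇒ 0.84
N(d₁) = N(0.84) = 0.7995
Δ_put = N(d₁) − 1 = 0.7995 − 1 = -0.2005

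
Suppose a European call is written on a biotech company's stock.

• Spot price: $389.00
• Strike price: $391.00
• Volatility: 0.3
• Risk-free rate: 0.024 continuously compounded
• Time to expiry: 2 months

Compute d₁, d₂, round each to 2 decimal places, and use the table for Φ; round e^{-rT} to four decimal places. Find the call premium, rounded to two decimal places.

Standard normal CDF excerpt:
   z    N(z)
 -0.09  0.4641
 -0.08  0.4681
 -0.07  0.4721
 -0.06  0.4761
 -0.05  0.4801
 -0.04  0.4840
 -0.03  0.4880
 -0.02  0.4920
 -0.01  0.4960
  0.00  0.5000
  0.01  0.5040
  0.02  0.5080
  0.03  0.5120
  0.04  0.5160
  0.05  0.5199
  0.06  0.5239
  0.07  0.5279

$18.39

T = 0.1667;  σ√T = 0.1225
ln(S/K) + (r + σ²/2)T = ln(389/391) + (0.024 + 0.3²/2)·0.1667 = -0.0051 + 0.0115 = 0.0064
d₁ = 0.0064 / 0.1225 = 0.0520 which rounds to 0.05
d₂ = d₁ − σ√T = 0.0520 − 0.1225 = -0.0704 which rounds to -0.07
e^(−rT) = e^(−0.024·0.1667) = 0.9960
N(d₁) = N(0.05) = 0.5199;  N(d₂) = N(-0.07) = 0.4721
C = 389·0.5199 − 391·0.9960·0.4721 = 202.2411 − 183.8527 = 18.3884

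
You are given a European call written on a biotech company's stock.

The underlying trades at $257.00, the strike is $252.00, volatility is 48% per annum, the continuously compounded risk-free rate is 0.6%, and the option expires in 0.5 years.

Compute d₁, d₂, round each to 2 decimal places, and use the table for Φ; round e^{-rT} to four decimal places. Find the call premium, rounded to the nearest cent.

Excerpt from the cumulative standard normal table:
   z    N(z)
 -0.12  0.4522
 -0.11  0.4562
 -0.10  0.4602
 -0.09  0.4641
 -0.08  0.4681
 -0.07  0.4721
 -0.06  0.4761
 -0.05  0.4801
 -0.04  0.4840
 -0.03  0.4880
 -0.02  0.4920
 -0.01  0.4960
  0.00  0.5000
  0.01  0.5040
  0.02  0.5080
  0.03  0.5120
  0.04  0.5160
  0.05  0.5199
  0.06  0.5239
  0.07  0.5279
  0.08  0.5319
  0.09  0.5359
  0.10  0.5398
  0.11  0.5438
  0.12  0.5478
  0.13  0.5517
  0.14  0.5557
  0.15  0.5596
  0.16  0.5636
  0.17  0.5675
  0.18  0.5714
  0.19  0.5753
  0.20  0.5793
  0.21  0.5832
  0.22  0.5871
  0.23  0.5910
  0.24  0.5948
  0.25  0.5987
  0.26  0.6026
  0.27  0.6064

σ√T = 0.48 × 0.7071 = 0.3394
d₁ = [ln(257/252) + (0.006 + ½·0.48²)·0.5] / (σ√T) = (0.0196 + 0.0606) / 0.3394 = 0.2364 → 0.24
d₂ = 0.2364 − 0.3394 = -0.1030 → -0.10
exp(−rT) = exp(−0.006·0.5) = 0.9970
C = 257·N(0.24) − 252·0.9970·N(-0.10) = 257·0.5948 − 252·0.9970·0.4602 = 152.8636 − 115.6225 = 37.2411

$37.24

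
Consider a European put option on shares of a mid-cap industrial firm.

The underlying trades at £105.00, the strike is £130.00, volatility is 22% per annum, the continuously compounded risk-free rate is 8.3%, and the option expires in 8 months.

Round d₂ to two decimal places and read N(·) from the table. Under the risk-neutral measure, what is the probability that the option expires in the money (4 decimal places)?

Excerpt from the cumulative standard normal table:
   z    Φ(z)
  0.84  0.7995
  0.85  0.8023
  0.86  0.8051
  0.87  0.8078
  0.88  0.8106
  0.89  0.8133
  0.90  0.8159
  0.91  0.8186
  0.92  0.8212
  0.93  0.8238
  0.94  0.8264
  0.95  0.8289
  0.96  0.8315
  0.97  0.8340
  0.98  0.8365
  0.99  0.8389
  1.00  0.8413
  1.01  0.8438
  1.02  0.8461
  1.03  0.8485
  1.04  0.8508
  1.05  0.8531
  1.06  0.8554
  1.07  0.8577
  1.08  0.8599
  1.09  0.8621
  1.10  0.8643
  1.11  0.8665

0.8340

σ√T = 0.22 × 0.8165 = 0.1796
d₁ = [ln(105/130) + (0.083 + ½·0.22²)·0.6667] / (σ√T) = (-0.2136 + 0.0715) / 0.1796 = -0.7911 which rounds to -0.79
d₂ = -0.7911 − 0.1796 = -0.9707 which rounds to -0.97
Pr(exercise) under Q = N(−d₂) = N(0.97) = 0.8340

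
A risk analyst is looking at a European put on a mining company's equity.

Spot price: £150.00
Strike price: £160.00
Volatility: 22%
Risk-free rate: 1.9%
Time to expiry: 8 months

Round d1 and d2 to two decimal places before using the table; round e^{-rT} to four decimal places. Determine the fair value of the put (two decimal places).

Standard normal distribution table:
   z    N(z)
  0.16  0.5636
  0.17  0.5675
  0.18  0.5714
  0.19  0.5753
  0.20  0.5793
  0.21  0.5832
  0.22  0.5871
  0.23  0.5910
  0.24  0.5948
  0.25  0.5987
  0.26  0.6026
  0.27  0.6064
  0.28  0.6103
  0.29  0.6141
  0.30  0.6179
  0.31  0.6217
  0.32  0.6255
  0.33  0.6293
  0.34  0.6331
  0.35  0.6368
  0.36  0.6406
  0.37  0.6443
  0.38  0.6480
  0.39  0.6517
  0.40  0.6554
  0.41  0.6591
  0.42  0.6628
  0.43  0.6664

£15.48

σ√T = 0.22·√0.6667 = 0.1796
d₁ = [ln(150/160) + (0.019 + 0.22²/2)·0.6667] / 0.1796 = [-0.0645 + 0.0288] / 0.1796 = -0.1990 which rounds to -0.20
d₂ = d₁ − σ√T = -0.1990 − 0.1796 = -0.3786 which rounds to -0.38
exp(−rT) = exp(−0.019·0.6667) = 0.9874
N(−d₂) = N(0.38) = 0.6480;  N(−d₁) = N(0.20) = 0.5793
P = 160·0.9874·0.6480 − 150·0.5793 = 102.3736 − 86.8950 = 15.4786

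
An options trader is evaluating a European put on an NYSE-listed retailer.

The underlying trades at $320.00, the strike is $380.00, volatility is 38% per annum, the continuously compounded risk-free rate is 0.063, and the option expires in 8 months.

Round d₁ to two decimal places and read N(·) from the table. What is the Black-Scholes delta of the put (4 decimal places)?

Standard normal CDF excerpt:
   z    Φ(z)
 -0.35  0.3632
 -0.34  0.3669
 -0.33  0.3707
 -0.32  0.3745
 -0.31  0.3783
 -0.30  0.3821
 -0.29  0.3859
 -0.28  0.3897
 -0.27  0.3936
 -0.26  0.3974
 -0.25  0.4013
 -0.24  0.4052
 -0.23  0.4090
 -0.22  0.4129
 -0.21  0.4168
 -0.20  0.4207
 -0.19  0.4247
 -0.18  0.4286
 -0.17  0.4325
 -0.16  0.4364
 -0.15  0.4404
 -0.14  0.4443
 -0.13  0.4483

-0.6026

σ√T = 0.38 × 0.8165 = 0.3103
d₁ = [ln(320/380) + (0.063 + 0.38²/2)·0.6667] / 0.3103 = [-0.1719 + 0.0901] / 0.3103 = -0.2634 ⇒ -0.26
N(d₁) = N(-0.26) = 0.3974
Δ_put = N(d₁) − 1 = 0.3974 − 1 = -0.6026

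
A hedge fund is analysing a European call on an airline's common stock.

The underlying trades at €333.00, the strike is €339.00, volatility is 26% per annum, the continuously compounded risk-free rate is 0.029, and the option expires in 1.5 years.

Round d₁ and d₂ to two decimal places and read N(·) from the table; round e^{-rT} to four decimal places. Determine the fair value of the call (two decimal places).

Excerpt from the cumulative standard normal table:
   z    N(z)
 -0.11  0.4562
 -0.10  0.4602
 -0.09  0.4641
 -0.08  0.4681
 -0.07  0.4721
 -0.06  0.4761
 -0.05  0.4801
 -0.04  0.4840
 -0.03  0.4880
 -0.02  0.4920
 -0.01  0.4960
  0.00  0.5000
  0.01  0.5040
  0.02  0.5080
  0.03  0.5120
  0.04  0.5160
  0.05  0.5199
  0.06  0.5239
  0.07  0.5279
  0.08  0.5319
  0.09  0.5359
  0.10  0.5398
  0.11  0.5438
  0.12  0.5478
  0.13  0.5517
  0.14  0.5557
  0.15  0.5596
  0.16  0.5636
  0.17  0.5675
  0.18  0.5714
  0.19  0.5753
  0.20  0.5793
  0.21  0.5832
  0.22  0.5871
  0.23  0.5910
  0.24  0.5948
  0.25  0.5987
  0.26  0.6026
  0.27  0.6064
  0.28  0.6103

T = 1.5;  σ√T = 0.3184
d₁ = [ln(333/339) + (0.029 + 0.26²/2)·1.5] / 0.3184 = [-0.0179 + 0.0942] / 0.3184 = 0.2397 ⇒ 0.24
d₂ = d₁ − σ√T = 0.2397 − 0.3184 = -0.0787 ⇒ -0.08
exp(−rT) = exp(−0.029·1.5) = 0.9574
C = 333·N(0.24) − 339·0.9574·N(-0.08) = 333·0.5948 − 339·0.9574·0.4681 = 198.0684 − 151.9259 = 46.1425

€46.14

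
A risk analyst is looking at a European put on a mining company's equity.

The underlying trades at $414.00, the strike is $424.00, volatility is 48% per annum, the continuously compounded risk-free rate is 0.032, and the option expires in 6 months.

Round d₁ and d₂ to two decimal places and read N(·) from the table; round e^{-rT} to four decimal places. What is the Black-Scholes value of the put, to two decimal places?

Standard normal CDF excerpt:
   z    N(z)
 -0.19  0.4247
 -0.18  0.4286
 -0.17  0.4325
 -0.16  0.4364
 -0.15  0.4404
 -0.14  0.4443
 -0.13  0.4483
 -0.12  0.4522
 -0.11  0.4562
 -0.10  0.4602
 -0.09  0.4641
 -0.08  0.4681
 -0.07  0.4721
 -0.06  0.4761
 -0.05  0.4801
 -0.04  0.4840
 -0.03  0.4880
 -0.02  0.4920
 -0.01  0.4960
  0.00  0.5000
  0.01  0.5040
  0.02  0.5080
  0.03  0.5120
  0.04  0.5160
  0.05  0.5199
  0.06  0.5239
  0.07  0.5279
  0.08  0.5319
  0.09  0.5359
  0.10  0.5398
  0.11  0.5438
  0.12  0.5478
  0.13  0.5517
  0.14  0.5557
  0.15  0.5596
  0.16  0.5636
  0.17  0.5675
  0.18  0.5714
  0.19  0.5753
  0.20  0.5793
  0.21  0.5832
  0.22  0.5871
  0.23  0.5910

σ√T = 0.48 × 0.7071 = 0.3394
ln(S/K) + (r + σ²/2)T = ln(414/424) + (0.032 + 0.48²/2)·0.5 = -0.0239 + 0.0736 = 0.0497
d₁ = 0.0497 / 0.3394 = 0.1465 which rounds to 0.15
d₂ = d₁ − σ√T = 0.1465 − 0.3394 = -0.1929 which rounds to -0.19
exp(−rT) = exp(−0.032·0.5) = 0.9841
N(−d₂) = N(0.19) = 0.5753;  N(−d₁) = N(-0.15) = 0.4404
P = 424·0.9841·0.5753 − 414·0.4404 = 240.0488 − 182.3256 = 57.7232

$57.72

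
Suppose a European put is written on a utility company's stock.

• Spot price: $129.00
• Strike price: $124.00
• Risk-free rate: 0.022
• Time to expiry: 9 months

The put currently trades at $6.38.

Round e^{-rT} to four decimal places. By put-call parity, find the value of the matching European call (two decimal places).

exp(−rT) = exp(−0.022·0.75) = 0.9836
Put-call parity: C − P = S − K·e^(−rT) = 129 − 124·0.9836 = 129 − 121.9664 = 7.0336
C = P + (C − P) = 6.38 + (7.0336) = 13.4136

$13.41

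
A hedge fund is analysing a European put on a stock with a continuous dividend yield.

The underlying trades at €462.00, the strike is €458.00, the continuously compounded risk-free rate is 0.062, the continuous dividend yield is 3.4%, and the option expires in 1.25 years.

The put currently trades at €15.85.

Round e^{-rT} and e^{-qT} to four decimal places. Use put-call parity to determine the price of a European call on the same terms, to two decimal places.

€34.80

exp(−qT) = exp(−0.034·1.25) = 0.9584;  exp(−rT) = exp(−0.062·1.25) = 0.9254
Put-call parity: C − P = S·e^(−qT) − K·e^(−rT) = 462·0.9584 − 458·0.9254 = 442.7808 − 423.8332 = 18.9476
C = P + (C − P) = 15.85 + (18.9476) = 34.7976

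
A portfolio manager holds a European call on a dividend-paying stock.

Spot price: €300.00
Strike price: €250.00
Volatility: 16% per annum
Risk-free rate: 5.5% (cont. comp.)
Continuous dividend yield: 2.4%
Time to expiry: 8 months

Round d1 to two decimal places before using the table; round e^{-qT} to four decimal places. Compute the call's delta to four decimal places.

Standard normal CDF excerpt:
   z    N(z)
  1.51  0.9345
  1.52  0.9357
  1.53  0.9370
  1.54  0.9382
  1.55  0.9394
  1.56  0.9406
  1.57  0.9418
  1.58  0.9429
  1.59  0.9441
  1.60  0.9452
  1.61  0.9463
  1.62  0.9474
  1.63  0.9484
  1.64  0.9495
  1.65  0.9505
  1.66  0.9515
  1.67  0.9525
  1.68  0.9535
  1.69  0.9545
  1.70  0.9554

T = 0.6667;  σ√T = 0.1306
d₁ = [ln(300/250) + (0.055 − 0.024 + 0.16²/2)·0.6667] / 0.1306 = [0.1823 + 0.0292] / 0.1306 = 1.6191 ⇒ 1.62
N(d₁) = N(1.62) = 0.9474
Δ_call = exp(−qT)·N(d₁) = 0.9841·0.9474 = 0.9323

0.9323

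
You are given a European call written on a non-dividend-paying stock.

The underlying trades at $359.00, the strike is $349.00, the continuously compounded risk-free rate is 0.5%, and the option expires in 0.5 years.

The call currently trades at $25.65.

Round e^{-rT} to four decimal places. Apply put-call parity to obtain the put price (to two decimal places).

$14.78

exp(−rT) = exp(−0.005·0.5) = 0.9975
Put-call parity: C − P = S − K·e^(−rT) = 359 − 349·0.9975 = 359 − 348.1275 = 10.8725
P = C − (C − P) = 25.65 − (10.8725) = 14.7775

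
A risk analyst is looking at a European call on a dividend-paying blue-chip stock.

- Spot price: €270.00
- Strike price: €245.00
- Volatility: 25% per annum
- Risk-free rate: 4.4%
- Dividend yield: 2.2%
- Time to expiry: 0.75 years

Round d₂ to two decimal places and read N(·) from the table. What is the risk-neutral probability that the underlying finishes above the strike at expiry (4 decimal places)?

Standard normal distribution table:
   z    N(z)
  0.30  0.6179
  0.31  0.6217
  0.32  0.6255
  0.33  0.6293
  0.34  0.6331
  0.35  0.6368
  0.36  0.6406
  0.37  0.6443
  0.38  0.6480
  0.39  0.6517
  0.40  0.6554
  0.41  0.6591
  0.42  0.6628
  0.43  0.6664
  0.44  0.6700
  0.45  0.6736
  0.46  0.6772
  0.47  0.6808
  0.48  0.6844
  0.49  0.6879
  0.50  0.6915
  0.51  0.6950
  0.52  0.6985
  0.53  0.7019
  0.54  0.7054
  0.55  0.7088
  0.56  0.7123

T = 0.75;  σ√T = 0.2165
d₁ = [ln(270/245) + (0.044 − 0.022 + 0.25²/2)·0.75] / 0.2165 = [0.0972 + 0.0399] / 0.2165 = 0.6332 → 0.63
d₂ = d₁ − σ√T = 0.6332 − 0.2165 = 0.4167 → 0.42
Pr(exercise) under Q = N(d₂) = 0.6628

0.6628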